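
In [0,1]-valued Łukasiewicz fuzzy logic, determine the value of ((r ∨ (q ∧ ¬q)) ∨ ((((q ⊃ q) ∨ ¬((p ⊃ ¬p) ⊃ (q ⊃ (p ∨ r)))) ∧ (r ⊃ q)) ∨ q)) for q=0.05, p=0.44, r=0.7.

0.70

¬q: Łukasiewicz ¬ gives 1 − 0.05 = 0.95
(q ∧ ¬q) = min(0.05, 0.95) = 0.05
(r ∨ (q ∧ ¬q)) = max(0.7, 0.05) = 0.7
(q ⊃ q): min(1, 1 − 0.05 + 0.05) = 1
¬p: Łukasiewicz ¬ gives 1 − 0.44 = 0.56
(p ⊃ ¬p): min(1, 1 − 0.44 + 0.56) = 1
(p ∨ r) = max(0.44, 0.7) = 0.7
(q ⊃ (p ∨ r)): min(1, 1 − 0.05 + 0.7) = 1
((p ⊃ ¬p) ⊃ (q ⊃ (p ∨ r))): min(1, 1 − 1 + 1) = 1
¬((p ⊃ ¬p) ⊃ (q ⊃ (p ∨ r))): Łukasiewicz ¬ gives 1 − 1 = 0
((q ⊃ q) ∨ ¬((p ⊃ ¬p) ⊃ (q ⊃ (p ∨ r)))) = max(1, 0) = 1
(r ⊃ q): min(1, 1 − 0.7 + 0.05) = 0.35
(((q ⊃ q) ∨ ¬((p ⊃ ¬p) ⊃ (q ⊃ (p ∨ r)))) ∧ (r ⊃ q)) = min(1, 0.35) = 0.35
((((q ⊃ q) ∨ ¬((p ⊃ ¬p) ⊃ (q ⊃ (p ∨ r)))) ∧ (r ⊃ q)) ∨ q) = max(0.35, 0.05) = 0.35
((r ∨ (q ∧ ¬q)) ∨ ((((q ⊃ q) ∨ ¬((p ⊃ ¬p) ⊃ (q ⊃ (p ∨ r)))) ∧ (r ⊃ q)) ∨ q)) = max(0.7, 0.35) = 0.7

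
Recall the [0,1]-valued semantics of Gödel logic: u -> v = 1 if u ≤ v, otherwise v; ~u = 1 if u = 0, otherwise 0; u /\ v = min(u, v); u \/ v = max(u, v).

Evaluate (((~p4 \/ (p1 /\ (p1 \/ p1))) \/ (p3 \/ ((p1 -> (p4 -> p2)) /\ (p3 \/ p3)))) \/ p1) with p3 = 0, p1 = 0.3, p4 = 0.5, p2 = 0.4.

0.30

~p4: Gödel ¬ of 0.5 = 0 (operand ≠ 0)
(p1 \/ p1) = max(0.3, 0.3) = 0.3
(p1 /\ (p1 \/ p1)) = min(0.3, 0.3) = 0.3
(~p4 \/ (p1 /\ (p1 \/ p1))) = max(0, 0.3) = 0.3
(p4 -> p2): 0.5 > 0.4, so result = 0.4
(p1 -> (p4 -> p2)): 0.3 ≤ 0.4, so result = 1
(p3 \/ p3) = max(0, 0) = 0
((p1 -> (p4 -> p2)) /\ (p3 \/ p3)) = min(1, 0) = 0
(p3 \/ ((p1 -> (p4 -> p2)) /\ (p3 \/ p3))) = max(0, 0) = 0
((~p4 \/ (p1 /\ (p1 \/ p1))) \/ (p3 \/ ((p1 -> (p4 -> p2)) /\ (p3 \/ p3)))) = max(0.3, 0) = 0.3
(((~p4 \/ (p1 /\ (p1 \/ p1))) \/ (p3 \/ ((p1 -> (p4 -> p2)) /\ (p3 \/ p3)))) \/ p1) = max(0.3, 0.3) = 0.3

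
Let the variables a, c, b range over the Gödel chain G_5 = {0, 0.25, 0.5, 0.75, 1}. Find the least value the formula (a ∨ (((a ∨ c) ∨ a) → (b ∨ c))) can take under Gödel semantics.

0.25

The minimum is attained at a = 0.25, c = 0, b = 0:
  (a ∨ c) = max(0.25, 0) = 0.25
  ((a ∨ c) ∨ a) = max(0.25, 0.25) = 0.25
  (b ∨ c) = max(0, 0) = 0
  (((a ∨ c) ∨ a) → (b ∨ c)): 0.25 > 0, so result = 0
  (a ∨ (((a ∨ c) ∨ a) → (b ∨ c))) = max(0.25, 0) = 0.25
Checking all 125 assignments confirms none give a value below 0.25.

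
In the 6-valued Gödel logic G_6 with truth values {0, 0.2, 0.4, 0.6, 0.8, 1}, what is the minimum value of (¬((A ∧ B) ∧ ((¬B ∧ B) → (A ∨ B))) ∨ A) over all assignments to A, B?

The minimum is attained at A = 0.2, B = 0.2:
  (A ∧ B) = min(0.2, 0.2) = 0.2
  ¬B: Gödel ¬ of 0.2 = 0 (operand ≠ 0)
  (¬B ∧ B) = min(0, 0.2) = 0
  (A ∨ B) = max(0.2, 0.2) = 0.2
  ((¬B ∧ B) → (A ∨ B)): 0 ≤ 0.2, so result = 1
  ((A ∧ B) ∧ ((¬B ∧ B) → (A ∨ B))) = min(0.2, 1) = 0.2
  ¬((A ∧ B) ∧ ((¬B ∧ B) → (A ∨ B))): Gödel ¬ of 0.2 = 0 (operand ≠ 0)
  (¬((A ∧ B) ∧ ((¬B ∧ B) → (A ∨ B))) ∨ A) = max(0, 0.2) = 0.2
Checking all 36 assignments confirms none give a value below 0.20.

0.20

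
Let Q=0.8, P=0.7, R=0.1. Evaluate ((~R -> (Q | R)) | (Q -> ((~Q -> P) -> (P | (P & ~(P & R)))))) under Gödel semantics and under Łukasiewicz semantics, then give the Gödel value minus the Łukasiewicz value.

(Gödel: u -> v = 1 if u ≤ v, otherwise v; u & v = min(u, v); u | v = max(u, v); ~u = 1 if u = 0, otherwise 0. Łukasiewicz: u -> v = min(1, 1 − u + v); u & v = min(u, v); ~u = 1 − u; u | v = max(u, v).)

0.10

Gödel evaluation:
  ~R: Gödel ¬ of 0.1 = 0 (operand ≠ 0)
  (Q | R) = max(0.8, 0.1) = 0.8
  (~R -> (Q | R)): 0 ≤ 0.8, so result = 1
  ~Q: Gödel ¬ of 0.8 = 0 (operand ≠ 0)
  (~Q -> P): 0 ≤ 0.7, so result = 1
  (P & R) = min(0.7, 0.1) = 0.1
  ~(P & R): Gödel ¬ of 0.1 = 0 (operand ≠ 0)
  (P & ~(P & R)) = min(0.7, 0) = 0
  (P | (P & ~(P & R))) = max(0.7, 0) = 0.7
  ((~Q -> P) -> (P | (P & ~(P & R)))): 1 > 0.7, so result = 0.7
  (Q -> ((~Q -> P) -> (P | (P & ~(P & R))))): 0.8 > 0.7, so result = 0.7
  ((~R -> (Q | R)) | (Q -> ((~Q -> P) -> (P | (P & ~(P & R)))))) = max(1, 0.7) = 1
  Gödel value = 1
Łukasiewicz evaluation:
  ~R: Łukasiewicz ¬ gives 1 − 0.1 = 0.9
  (Q | R) = max(0.8, 0.1) = 0.8
  (~R -> (Q | R)): min(1, 1 − 0.9 + 0.8) = 0.9
  ~Q: Łukasiewicz ¬ gives 1 − 0.8 = 0.2
  (~Q -> P): min(1, 1 − 0.2 + 0.7) = 1
  (P & R) = min(0.7, 0.1) = 0.1
  ~(P & R): Łukasiewicz ¬ gives 1 − 0.1 = 0.9
  (P & ~(P & R)) = min(0.7, 0.9) = 0.7
  (P | (P & ~(P & R))) = max(0.7, 0.7) = 0.7
  ((~Q -> P) -> (P | (P & ~(P & R)))): min(1, 1 − 1 + 0.7) = 0.7
  (Q -> ((~Q -> P) -> (P | (P & ~(P & R))))): min(1, 1 − 0.8 + 0.7) = 0.9
  ((~R -> (Q | R)) | (Q -> ((~Q -> P) -> (P | (P & ~(P & R)))))) = max(0.9, 0.9) = 0.9
  Łukasiewicz value = 0.9
Difference: 1 − 0.9 = 0.10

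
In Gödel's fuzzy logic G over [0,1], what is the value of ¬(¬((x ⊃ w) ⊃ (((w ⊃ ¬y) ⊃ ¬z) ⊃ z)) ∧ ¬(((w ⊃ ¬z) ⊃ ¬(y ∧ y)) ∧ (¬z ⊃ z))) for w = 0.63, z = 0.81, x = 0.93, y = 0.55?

(x ⊃ w): 0.93 > 0.63, so result = 0.63
¬y: Gödel ¬ of 0.55 = 0 (operand ≠ 0)
(w ⊃ ¬y): 0.63 > 0, so result = 0
¬z: Gödel ¬ of 0.81 = 0 (operand ≠ 0)
((w ⊃ ¬y) ⊃ ¬z): 0 ≤ 0, so result = 1
(((w ⊃ ¬y) ⊃ ¬z) ⊃ z): 1 > 0.81, so result = 0.81
((x ⊃ w) ⊃ (((w ⊃ ¬y) ⊃ ¬z) ⊃ z)): 0.63 ≤ 0.81, so result = 1
¬((x ⊃ w) ⊃ (((w ⊃ ¬y) ⊃ ¬z) ⊃ z)): Gödel ¬ of 1 = 0 (operand ≠ 0)
¬z: Gödel ¬ of 0.81 = 0 (operand ≠ 0)
(w ⊃ ¬z): 0.63 > 0, so result = 0
(y ∧ y) = min(0.55, 0.55) = 0.55
¬(y ∧ y): Gödel ¬ of 0.55 = 0 (operand ≠ 0)
((w ⊃ ¬z) ⊃ ¬(y ∧ y)): 0 ≤ 0, so result = 1
¬z: Gödel ¬ of 0.81 = 0 (operand ≠ 0)
(¬z ⊃ z): 0 ≤ 0.81, so result = 1
(((w ⊃ ¬z) ⊃ ¬(y ∧ y)) ∧ (¬z ⊃ z)) = min(1, 1) = 1
¬(((w ⊃ ¬z) ⊃ ¬(y ∧ y)) ∧ (¬z ⊃ z)): Gödel ¬ of 1 = 0 (operand ≠ 0)
(¬((x ⊃ w) ⊃ (((w ⊃ ¬y) ⊃ ¬z) ⊃ z)) ∧ ¬(((w ⊃ ¬z) ⊃ ¬(y ∧ y)) ∧ (¬z ⊃ z))) = min(0, 0) = 0
¬(¬((x ⊃ w) ⊃ (((w ⊃ ¬y) ⊃ ¬z) ⊃ z)) ∧ ¬(((w ⊃ ¬z) ⊃ ¬(y ∧ y)) ∧ (¬z ⊃ z))): Gödel ¬ of 0 = 1 (operand is 0)

1.00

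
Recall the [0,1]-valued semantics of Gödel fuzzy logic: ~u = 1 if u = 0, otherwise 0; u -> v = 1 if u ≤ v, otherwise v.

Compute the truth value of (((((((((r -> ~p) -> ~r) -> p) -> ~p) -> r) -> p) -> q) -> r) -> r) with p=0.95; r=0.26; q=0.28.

~p: Gödel ¬ of 0.95 = 0 (operand ≠ 0)
(r -> ~p): 0.26 > 0, so result = 0
~r: Gödel ¬ of 0.26 = 0 (operand ≠ 0)
((r -> ~p) -> ~r): 0 ≤ 0, so result = 1
(((r -> ~p) -> ~r) -> p): 1 > 0.95, so result = 0.95
~p: Gödel ¬ of 0.95 = 0 (operand ≠ 0)
((((r -> ~p) -> ~r) -> p) -> ~p): 0.95 > 0, so result = 0
(((((r -> ~p) -> ~r) -> p) -> ~p) -> r): 0 ≤ 0.26, so result = 1
((((((r -> ~p) -> ~r) -> p) -> ~p) -> r) -> p): 1 > 0.95, so result = 0.95
(((((((r -> ~p) -> ~r) -> p) -> ~p) -> r) -> p) -> q): 0.95 > 0.28, so result = 0.28
((((((((r -> ~p) -> ~r) -> p) -> ~p) -> r) -> p) -> q) -> r): 0.28 > 0.26, so result = 0.26
(((((((((r -> ~p) -> ~r) -> p) -> ~p) -> r) -> p) -> q) -> r) -> r): 0.26 ≤ 0.26, so result = 1

1.00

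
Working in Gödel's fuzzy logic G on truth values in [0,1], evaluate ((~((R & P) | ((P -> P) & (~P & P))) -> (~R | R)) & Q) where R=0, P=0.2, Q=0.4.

(R & P) = min(0, 0.2) = 0
(P -> P): 0.2 ≤ 0.2, so result = 1
~P: Gödel ¬ of 0.2 = 0 (operand ≠ 0)
(~P & P) = min(0, 0.2) = 0
((P -> P) & (~P & P)) = min(1, 0) = 0
((R & P) | ((P -> P) & (~P & P))) = max(0, 0) = 0
~((R & P) | ((P -> P) & (~P & P))): Gödel ¬ of 0 = 1 (operand is 0)
~R: Gödel ¬ of 0 = 1 (operand is 0)
(~R | R) = max(1, 0) = 1
(~((R & P) | ((P -> P) & (~P & P))) -> (~R | R)): 1 ≤ 1, so result = 1
((~((R & P) | ((P -> P) & (~P & P))) -> (~R | R)) & Q) = min(1, 0.4) = 0.4

0.40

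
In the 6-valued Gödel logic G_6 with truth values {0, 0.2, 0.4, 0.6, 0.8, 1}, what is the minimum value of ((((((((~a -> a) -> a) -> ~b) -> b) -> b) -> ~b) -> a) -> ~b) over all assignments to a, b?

0.00

The minimum is attained at a = 0, b = 0.2:
  ~a: Gödel ¬ of 0 = 1 (operand is 0)
  (~a -> a): 1 > 0, so result = 0
  ((~a -> a) -> a): 0 ≤ 0, so result = 1
  ~b: Gödel ¬ of 0.2 = 0 (operand ≠ 0)
  (((~a -> a) -> a) -> ~b): 1 > 0, so result = 0
  ((((~a -> a) -> a) -> ~b) -> b): 0 ≤ 0.2, so result = 1
  (((((~a -> a) -> a) -> ~b) -> b) -> b): 1 > 0.2, so result = 0.2
  ~b: Gödel ¬ of 0.2 = 0 (operand ≠ 0)
  ((((((~a -> a) -> a) -> ~b) -> b) -> b) -> ~b): 0.2 > 0, so result = 0
  (((((((~a -> a) -> a) -> ~b) -> b) -> b) -> ~b) -> a): 0 ≤ 0, so result = 1
  ~b: Gödel ¬ of 0.2 = 0 (operand ≠ 0)
  ((((((((~a -> a) -> a) -> ~b) -> b) -> b) -> ~b) -> a) -> ~b): 1 > 0, so result = 0
Checking all 36 assignments confirms none give a value below 0.00.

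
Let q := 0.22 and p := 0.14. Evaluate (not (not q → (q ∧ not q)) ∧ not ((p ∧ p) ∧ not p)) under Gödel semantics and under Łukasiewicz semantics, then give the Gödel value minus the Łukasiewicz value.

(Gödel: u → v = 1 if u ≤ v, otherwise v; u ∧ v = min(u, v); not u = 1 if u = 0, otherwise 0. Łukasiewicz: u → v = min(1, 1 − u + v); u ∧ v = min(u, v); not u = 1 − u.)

Gödel evaluation:
  not q: Gödel ¬ of 0.22 = 0 (operand ≠ 0)
  not q: Gödel ¬ of 0.22 = 0 (operand ≠ 0)
  (q ∧ not q) = min(0.22, 0) = 0
  (not q → (q ∧ not q)): 0 ≤ 0, so result = 1
  not (not q → (q ∧ not q)): Gödel ¬ of 1 = 0 (operand ≠ 0)
  (p ∧ p) = min(0.14, 0.14) = 0.14
  not p: Gödel ¬ of 0.14 = 0 (operand ≠ 0)
  ((p ∧ p) ∧ not p) = min(0.14, 0) = 0
  not ((p ∧ p) ∧ not p): Gödel ¬ of 0 = 1 (operand is 0)
  (not (not q → (q ∧ not q)) ∧ not ((p ∧ p) ∧ not p)) = min(0, 1) = 0
  Gödel value = 0
Łukasiewicz evaluation:
  not q: Łukasiewicz ¬ gives 1 − 0.22 = 0.78
  not q: Łukasiewicz ¬ gives 1 − 0.22 = 0.78
  (q ∧ not q) = min(0.22, 0.78) = 0.22
  (not q → (q ∧ not q)): min(1, 1 − 0.78 + 0.22) = 0.44
  not (not q → (q ∧ not q)): Łukasiewicz ¬ gives 1 − 0.44 = 0.56
  (p ∧ p) = min(0.14, 0.14) = 0.14
  not p: Łukasiewicz ¬ gives 1 − 0.14 = 0.86
  ((p ∧ p) ∧ not p) = min(0.14, 0.86) = 0.14
  not ((p ∧ p) ∧ not p): Łukasiewicz ¬ gives 1 − 0.14 = 0.86
  (not (not q → (q ∧ not q)) ∧ not ((p ∧ p) ∧ not p)) = min(0.56, 0.86) = 0.56
  Łukasiewicz value = 0.56
Difference: 0 − 0.56 = -0.56

-0.56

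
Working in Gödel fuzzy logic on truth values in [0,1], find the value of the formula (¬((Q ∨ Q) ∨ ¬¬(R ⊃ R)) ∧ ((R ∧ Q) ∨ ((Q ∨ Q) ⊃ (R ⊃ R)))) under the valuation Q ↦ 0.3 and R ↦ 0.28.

0.00

(Q ∨ Q) = max(0.3, 0.3) = 0.3
(R ⊃ R): 0.28 ≤ 0.28, so result = 1
¬(R ⊃ R): Gödel ¬ of 1 = 0 (operand ≠ 0)
¬¬(R ⊃ R): Gödel ¬ of 0 = 1 (operand is 0)
((Q ∨ Q) ∨ ¬¬(R ⊃ R)) = max(0.3, 1) = 1
¬((Q ∨ Q) ∨ ¬¬(R ⊃ R)): Gödel ¬ of 1 = 0 (operand ≠ 0)
(R ∧ Q) = min(0.28, 0.3) = 0.28
(Q ∨ Q) = max(0.3, 0.3) = 0.3
(R ⊃ R): 0.28 ≤ 0.28, so result = 1
((Q ∨ Q) ⊃ (R ⊃ R)): 0.3 ≤ 1, so result = 1
((R ∧ Q) ∨ ((Q ∨ Q) ⊃ (R ⊃ R))) = max(0.28, 1) = 1
(¬((Q ∨ Q) ∨ ¬¬(R ⊃ R)) ∧ ((R ∧ Q) ∨ ((Q ∨ Q) ⊃ (R ⊃ R)))) = min(0, 1) = 0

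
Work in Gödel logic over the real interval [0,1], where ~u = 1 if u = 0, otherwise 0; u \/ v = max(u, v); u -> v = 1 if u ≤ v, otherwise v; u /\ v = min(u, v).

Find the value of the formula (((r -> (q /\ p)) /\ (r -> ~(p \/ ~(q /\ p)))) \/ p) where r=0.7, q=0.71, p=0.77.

0.77

(q /\ p) = min(0.71, 0.77) = 0.71
(r -> (q /\ p)): 0.7 ≤ 0.71, so result = 1
(q /\ p) = min(0.71, 0.77) = 0.71
~(q /\ p): Gödel ¬ of 0.71 = 0 (operand ≠ 0)
(p \/ ~(q /\ p)) = max(0.77, 0) = 0.77
~(p \/ ~(q /\ p)): Gödel ¬ of 0.77 = 0 (operand ≠ 0)
(r -> ~(p \/ ~(q /\ p))): 0.7 > 0, so result = 0
((r -> (q /\ p)) /\ (r -> ~(p \/ ~(q /\ p)))) = min(1, 0) = 0
(((r -> (q /\ p)) /\ (r -> ~(p \/ ~(q /\ p)))) \/ p) = max(0, 0.77) = 0.77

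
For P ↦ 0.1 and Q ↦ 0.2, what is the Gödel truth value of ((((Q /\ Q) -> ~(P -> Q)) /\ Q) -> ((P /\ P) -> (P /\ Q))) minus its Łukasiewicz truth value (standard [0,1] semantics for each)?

Gödel evaluation:
  (Q /\ Q) = min(0.2, 0.2) = 0.2
  (P -> Q): 0.1 ≤ 0.2, so result = 1
  ~(P -> Q): Gödel ¬ of 1 = 0 (operand ≠ 0)
  ((Q /\ Q) -> ~(P -> Q)): 0.2 > 0, so result = 0
  (((Q /\ Q) -> ~(P -> Q)) /\ Q) = min(0, 0.2) = 0
  (P /\ P) = min(0.1, 0.1) = 0.1
  (P /\ Q) = min(0.1, 0.2) = 0.1
  ((P /\ P) -> (P /\ Q)): 0.1 ≤ 0.1, so result = 1
  ((((Q /\ Q) -> ~(P -> Q)) /\ Q) -> ((P /\ P) -> (P /\ Q))): 0 ≤ 1, so result = 1
  Gödel value = 1
Łukasiewicz evaluation:
  (Q /\ Q) = min(0.2, 0.2) = 0.2
  (P -> Q): min(1, 1 − 0.1 + 0.2) = 1
  ~(P -> Q): Łukasiewicz ¬ gives 1 − 1 = 0
  ((Q /\ Q) -> ~(P -> Q)): min(1, 1 − 0.2 + 0) = 0.8
  (((Q /\ Q) -> ~(P -> Q)) /\ Q) = min(0.8, 0.2) = 0.2
  (P /\ P) = min(0.1, 0.1) = 0.1
  (P /\ Q) = min(0.1, 0.2) = 0.1
  ((P /\ P) -> (P /\ Q)): min(1, 1 − 0.1 + 0.1) = 1
  ((((Q /\ Q) -> ~(P -> Q)) /\ Q) -> ((P /\ P) -> (P /\ Q))): min(1, 1 − 0.2 + 1) = 1
  Łukasiewicz value = 1
Difference: 1 − 1 = 0.00

0.00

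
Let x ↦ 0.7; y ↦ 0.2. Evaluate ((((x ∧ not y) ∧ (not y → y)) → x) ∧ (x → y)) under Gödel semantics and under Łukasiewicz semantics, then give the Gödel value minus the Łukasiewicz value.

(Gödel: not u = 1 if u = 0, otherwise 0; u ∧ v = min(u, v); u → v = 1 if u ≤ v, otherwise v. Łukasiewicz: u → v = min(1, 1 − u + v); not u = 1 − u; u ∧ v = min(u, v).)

-0.30

Gödel evaluation:
  not y: Gödel ¬ of 0.2 = 0 (operand ≠ 0)
  (x ∧ not y) = min(0.7, 0) = 0
  not y: Gödel ¬ of 0.2 = 0 (operand ≠ 0)
  (not y → y): 0 ≤ 0.2, so result = 1
  ((x ∧ not y) ∧ (not y → y)) = min(0, 1) = 0
  (((x ∧ not y) ∧ (not y → y)) → x): 0 ≤ 0.7, so result = 1
  (x → y): 0.7 > 0.2, so result = 0.2
  ((((x ∧ not y) ∧ (not y → y)) → x) ∧ (x → y)) = min(1, 0.2) = 0.2
  Gödel value = 0.2
Łukasiewicz evaluation:
  not y: Łukasiewicz ¬ gives 1 − 0.2 = 0.8
  (x ∧ not y) = min(0.7, 0.8) = 0.7
  not y: Łukasiewicz ¬ gives 1 − 0.2 = 0.8
  (not y → y): min(1, 1 − 0.8 + 0.2) = 0.4
  ((x ∧ not y) ∧ (not y → y)) = min(0.7, 0.4) = 0.4
  (((x ∧ not y) ∧ (not y → y)) → x): min(1, 1 − 0.4 + 0.7) = 1
  (x → y): min(1, 1 − 0.7 + 0.2) = 0.5
  ((((x ∧ not y) ∧ (not y → y)) → x) ∧ (x → y)) = min(1, 0.5) = 0.5
  Łukasiewicz value = 0.5
Difference: 0.2 − 0.5 = -0.30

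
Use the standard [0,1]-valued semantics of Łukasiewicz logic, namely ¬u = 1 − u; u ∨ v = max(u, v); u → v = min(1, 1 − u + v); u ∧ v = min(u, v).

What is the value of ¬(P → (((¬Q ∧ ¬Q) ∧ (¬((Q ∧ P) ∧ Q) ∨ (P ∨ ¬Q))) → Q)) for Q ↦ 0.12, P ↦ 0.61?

0.37

¬Q: Łukasiewicz ¬ gives 1 − 0.12 = 0.88
¬Q: Łukasiewicz ¬ gives 1 − 0.12 = 0.88
(¬Q ∧ ¬Q) = min(0.88, 0.88) = 0.88
(Q ∧ P) = min(0.12, 0.61) = 0.12
((Q ∧ P) ∧ Q) = min(0.12, 0.12) = 0.12
¬((Q ∧ P) ∧ Q): Łukasiewicz ¬ gives 1 − 0.12 = 0.88
¬Q: Łukasiewicz ¬ gives 1 − 0.12 = 0.88
(P ∨ ¬Q) = max(0.61, 0.88) = 0.88
(¬((Q ∧ P) ∧ Q) ∨ (P ∨ ¬Q)) = max(0.88, 0.88) = 0.88
((¬Q ∧ ¬Q) ∧ (¬((Q ∧ P) ∧ Q) ∨ (P ∨ ¬Q))) = min(0.88, 0.88) = 0.88
(((¬Q ∧ ¬Q) ∧ (¬((Q ∧ P) ∧ Q) ∨ (P ∨ ¬Q))) → Q): min(1, 1 − 0.88 + 0.12) = 0.24
(P → (((¬Q ∧ ¬Q) ∧ (¬((Q ∧ P) ∧ Q) ∨ (P ∨ ¬Q))) → Q)): min(1, 1 − 0.61 + 0.24) = 0.63
¬(P → (((¬Q ∧ ¬Q) ∧ (¬((Q ∧ P) ∧ Q) ∨ (P ∨ ¬Q))) → Q)): Łukasiewicz ¬ gives 1 − 0.63 = 0.37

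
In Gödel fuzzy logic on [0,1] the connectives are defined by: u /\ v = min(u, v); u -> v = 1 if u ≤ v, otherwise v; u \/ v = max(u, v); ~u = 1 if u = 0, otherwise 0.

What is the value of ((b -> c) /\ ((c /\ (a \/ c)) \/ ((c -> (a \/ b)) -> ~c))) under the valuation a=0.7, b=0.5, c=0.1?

0.10

(b -> c): 0.5 > 0.1, so result = 0.1
(a \/ c) = max(0.7, 0.1) = 0.7
(c /\ (a \/ c)) = min(0.1, 0.7) = 0.1
(a \/ b) = max(0.7, 0.5) = 0.7
(c -> (a \/ b)): 0.1 ≤ 0.7, so result = 1
~c: Gödel ¬ of 0.1 = 0 (operand ≠ 0)
((c -> (a \/ b)) -> ~c): 1 > 0, so result = 0
((c /\ (a \/ c)) \/ ((c -> (a \/ b)) -> ~c)) = max(0.1, 0) = 0.1
((b -> c) /\ ((c /\ (a \/ c)) \/ ((c -> (a \/ b)) -> ~c))) = min(0.1, 0.1) = 0.1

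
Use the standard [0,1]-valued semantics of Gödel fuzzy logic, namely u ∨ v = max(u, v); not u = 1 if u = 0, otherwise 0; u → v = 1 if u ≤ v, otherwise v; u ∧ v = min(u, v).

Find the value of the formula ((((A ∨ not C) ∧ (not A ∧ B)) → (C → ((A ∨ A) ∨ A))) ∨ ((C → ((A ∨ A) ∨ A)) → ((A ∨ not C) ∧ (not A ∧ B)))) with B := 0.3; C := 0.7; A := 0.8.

1.00

not C: Gödel ¬ of 0.7 = 0 (operand ≠ 0)
(A ∨ not C) = max(0.8, 0) = 0.8
not A: Gödel ¬ of 0.8 = 0 (operand ≠ 0)
(not A ∧ B) = min(0, 0.3) = 0
((A ∨ not C) ∧ (not A ∧ B)) = min(0.8, 0) = 0
(A ∨ A) = max(0.8, 0.8) = 0.8
((A ∨ A) ∨ A) = max(0.8, 0.8) = 0.8
(C → ((A ∨ A) ∨ A)): 0.7 ≤ 0.8, so result = 1
(((A ∨ not C) ∧ (not A ∧ B)) → (C → ((A ∨ A) ∨ A))): 0 ≤ 1, so result = 1
(A ∨ A) = max(0.8, 0.8) = 0.8
((A ∨ A) ∨ A) = max(0.8, 0.8) = 0.8
(C → ((A ∨ A) ∨ A)): 0.7 ≤ 0.8, so result = 1
not C: Gödel ¬ of 0.7 = 0 (operand ≠ 0)
(A ∨ not C) = max(0.8, 0) = 0.8
not A: Gödel ¬ of 0.8 = 0 (operand ≠ 0)
(not A ∧ B) = min(0, 0.3) = 0
((A ∨ not C) ∧ (not A ∧ B)) = min(0.8, 0) = 0
((C → ((A ∨ A) ∨ A)) → ((A ∨ not C) ∧ (not A ∧ B))): 1 > 0, so result = 0
((((A ∨ not C) ∧ (not A ∧ B)) → (C → ((A ∨ A) ∨ A))) ∨ ((C → ((A ∨ A) ∨ A)) → ((A ∨ not C) ∧ (not A ∧ B)))) = max(1, 0) = 1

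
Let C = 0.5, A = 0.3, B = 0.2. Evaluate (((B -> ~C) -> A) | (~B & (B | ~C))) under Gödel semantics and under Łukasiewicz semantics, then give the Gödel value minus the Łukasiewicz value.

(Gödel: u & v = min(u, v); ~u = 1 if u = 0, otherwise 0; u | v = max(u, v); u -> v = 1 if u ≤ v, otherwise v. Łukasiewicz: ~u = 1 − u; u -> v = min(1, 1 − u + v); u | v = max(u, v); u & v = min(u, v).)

Gödel evaluation:
  ~C: Gödel ¬ of 0.5 = 0 (operand ≠ 0)
  (B -> ~C): 0.2 > 0, so result = 0
  ((B -> ~C) -> A): 0 ≤ 0.3, so result = 1
  ~B: Gödel ¬ of 0.2 = 0 (operand ≠ 0)
  ~C: Gödel ¬ of 0.5 = 0 (operand ≠ 0)
  (B | ~C) = max(0.2, 0) = 0.2
  (~B & (B | ~C)) = min(0, 0.2) = 0
  (((B -> ~C) -> A) | (~B & (B | ~C))) = max(1, 0) = 1
  Gödel value = 1
Łukasiewicz evaluation:
  ~C: Łukasiewicz ¬ gives 1 − 0.5 = 0.5
  (B -> ~C): min(1, 1 − 0.2 + 0.5) = 1
  ((B -> ~C) -> A): min(1, 1 − 1 + 0.3) = 0.3
  ~B: Łukasiewicz ¬ gives 1 − 0.2 = 0.8
  ~C: Łukasiewicz ¬ gives 1 − 0.5 = 0.5
  (B | ~C) = max(0.2, 0.5) = 0.5
  (~B & (B | ~C)) = min(0.8, 0.5) = 0.5
  (((B -> ~C) -> A) | (~B & (B | ~C))) = max(0.3, 0.5) = 0.5
  Łukasiewicz value = 0.5
Difference: 1 − 0.5 = 0.50

0.50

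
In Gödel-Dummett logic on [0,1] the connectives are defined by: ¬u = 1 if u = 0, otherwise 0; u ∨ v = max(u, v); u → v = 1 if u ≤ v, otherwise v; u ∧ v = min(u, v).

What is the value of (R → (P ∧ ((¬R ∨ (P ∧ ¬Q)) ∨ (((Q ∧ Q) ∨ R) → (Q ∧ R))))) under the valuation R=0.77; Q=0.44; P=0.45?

0.44

¬R: Gödel ¬ of 0.77 = 0 (operand ≠ 0)
¬Q: Gödel ¬ of 0.44 = 0 (operand ≠ 0)
(P ∧ ¬Q) = min(0.45, 0) = 0
(¬R ∨ (P ∧ ¬Q)) = max(0, 0) = 0
(Q ∧ Q) = min(0.44, 0.44) = 0.44
((Q ∧ Q) ∨ R) = max(0.44, 0.77) = 0.77
(Q ∧ R) = min(0.44, 0.77) = 0.44
(((Q ∧ Q) ∨ R) → (Q ∧ R)): 0.77 > 0.44, so result = 0.44
((¬R ∨ (P ∧ ¬Q)) ∨ (((Q ∧ Q) ∨ R) → (Q ∧ R))) = max(0, 0.44) = 0.44
(P ∧ ((¬R ∨ (P ∧ ¬Q)) ∨ (((Q ∧ Q) ∨ R) → (Q ∧ R)))) = min(0.45, 0.44) = 0.44
(R → (P ∧ ((¬R ∨ (P ∧ ¬Q)) ∨ (((Q ∧ Q) ∨ R) → (Q ∧ R))))): 0.77 > 0.44, so result = 0.44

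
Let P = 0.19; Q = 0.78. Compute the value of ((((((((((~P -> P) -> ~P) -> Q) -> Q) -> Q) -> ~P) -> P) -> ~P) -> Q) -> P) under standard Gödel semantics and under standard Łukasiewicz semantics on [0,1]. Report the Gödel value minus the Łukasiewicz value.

-0.22

Gödel evaluation:
  ~P: Gödel ¬ of 0.19 = 0 (operand ≠ 0)
  (~P -> P): 0 ≤ 0.19, so result = 1
  ~P: Gödel ¬ of 0.19 = 0 (operand ≠ 0)
  ((~P -> P) -> ~P): 1 > 0, so result = 0
  (((~P -> P) -> ~P) -> Q): 0 ≤ 0.78, so result = 1
  ((((~P -> P) -> ~P) -> Q) -> Q): 1 > 0.78, so result = 0.78
  (((((~P -> P) -> ~P) -> Q) -> Q) -> Q): 0.78 ≤ 0.78, so result = 1
  ~P: Gödel ¬ of 0.19 = 0 (operand ≠ 0)
  ((((((~P -> P) -> ~P) -> Q) -> Q) -> Q) -> ~P): 1 > 0, so result = 0
  (((((((~P -> P) -> ~P) -> Q) -> Q) -> Q) -> ~P) -> P): 0 ≤ 0.19, so result = 1
  ~P: Gödel ¬ of 0.19 = 0 (operand ≠ 0)
  ((((((((~P -> P) -> ~P) -> Q) -> Q) -> Q) -> ~P) -> P) -> ~P): 1 > 0, so result = 0
  (((((((((~P -> P) -> ~P) -> Q) -> Q) -> Q) -> ~P) -> P) -> ~P) -> Q): 0 ≤ 0.78, so result = 1
  ((((((((((~P -> P) -> ~P) -> Q) -> Q) -> Q) -> ~P) -> P) -> ~P) -> Q) -> P): 1 > 0.19, so result = 0.19
  Gödel value = 0.19
Łukasiewicz evaluation:
  ~P: Łukasiewicz ¬ gives 1 − 0.19 = 0.81
  (~P -> P): min(1, 1 − 0.81 + 0.19) = 0.38
  ~P: Łukasiewicz ¬ gives 1 − 0.19 = 0.81
  ((~P -> P) -> ~P): min(1, 1 − 0.38 + 0.81) = 1
  (((~P -> P) -> ~P) -> Q): min(1, 1 − 1 + 0.78) = 0.78
  ((((~P -> P) -> ~P) -> Q) -> Q): min(1, 1 − 0.78 + 0.78) = 1
  (((((~P -> P) -> ~P) -> Q) -> Q) -> Q): min(1, 1 − 1 + 0.78) = 0.78
  ~P: Łukasiewicz ¬ gives 1 − 0.19 = 0.81
  ((((((~P -> P) -> ~P) -> Q) -> Q) -> Q) -> ~P): min(1, 1 − 0.78 + 0.81) = 1
  (((((((~P -> P) -> ~P) -> Q) -> Q) -> Q) -> ~P) -> P): min(1, 1 − 1 + 0.19) = 0.19
  ~P: Łukasiewicz ¬ gives 1 − 0.19 = 0.81
  ((((((((~P -> P) -> ~P) -> Q) -> Q) -> Q) -> ~P) -> P) -> ~P): min(1, 1 − 0.19 + 0.81) = 1
  (((((((((~P -> P) -> ~P) -> Q) -> Q) -> Q) -> ~P) -> P) -> ~P) -> Q): min(1, 1 − 1 + 0.78) = 0.78
  ((((((((((~P -> P) -> ~P) -> Q) -> Q) -> Q) -> ~P) -> P) -> ~P) -> Q) -> P): min(1, 1 − 0.78 + 0.19) = 0.41
  Łukasiewicz value = 0.41
Difference: 0.19 − 0.41 = -0.22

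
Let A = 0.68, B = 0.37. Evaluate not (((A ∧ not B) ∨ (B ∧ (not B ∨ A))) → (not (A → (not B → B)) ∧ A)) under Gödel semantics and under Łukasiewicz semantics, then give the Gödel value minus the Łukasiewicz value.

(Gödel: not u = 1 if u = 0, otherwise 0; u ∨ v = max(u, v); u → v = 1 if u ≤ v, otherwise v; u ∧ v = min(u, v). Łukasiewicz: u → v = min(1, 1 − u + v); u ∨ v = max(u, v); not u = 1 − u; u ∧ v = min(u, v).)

Gödel evaluation:
  not B: Gödel ¬ of 0.37 = 0 (operand ≠ 0)
  (A ∧ not B) = min(0.68, 0) = 0
  not B: Gödel ¬ of 0.37 = 0 (operand ≠ 0)
  (not B ∨ A) = max(0, 0.68) = 0.68
  (B ∧ (not B ∨ A)) = min(0.37, 0.68) = 0.37
  ((A ∧ not B) ∨ (B ∧ (not B ∨ A))) = max(0, 0.37) = 0.37
  not B: Gödel ¬ of 0.37 = 0 (operand ≠ 0)
  (not B → B): 0 ≤ 0.37, so result = 1
  (A → (not B → B)): 0.68 ≤ 1, so result = 1
  not (A → (not B → B)): Gödel ¬ of 1 = 0 (operand ≠ 0)
  (not (A → (not B → B)) ∧ A) = min(0, 0.68) = 0
  (((A ∧ not B) ∨ (B ∧ (not B ∨ A))) → (not (A → (not B → B)) ∧ A)): 0.37 > 0, so result = 0
  not (((A ∧ not B) ∨ (B ∧ (not B ∨ A))) → (not (A → (not B → B)) ∧ A)): Gödel ¬ of 0 = 1 (operand is 0)
  Gödel value = 1
Łukasiewicz evaluation:
  not B: Łukasiewicz ¬ gives 1 − 0.37 = 0.63
  (A ∧ not B) = min(0.68, 0.63) = 0.63
  not B: Łukasiewicz ¬ gives 1 − 0.37 = 0.63
  (not B ∨ A) = max(0.63, 0.68) = 0.68
  (B ∧ (not B ∨ A)) = min(0.37, 0.68) = 0.37
  ((A ∧ not B) ∨ (B ∧ (not B ∨ A))) = max(0.63, 0.37) = 0.63
  not B: Łukasiewicz ¬ gives 1 − 0.37 = 0.63
  (not B → B): min(1, 1 − 0.63 + 0.37) = 0.74
  (A → (not B → B)): min(1, 1 − 0.68 + 0.74) = 1
  not (A → (not B → B)): Łukasiewicz ¬ gives 1 − 1 = 0
  (not (A → (not B → B)) ∧ A) = min(0, 0.68) = 0
  (((A ∧ not B) ∨ (B ∧ (not B ∨ A))) → (not (A → (not B → B)) ∧ A)): min(1, 1 − 0.63 + 0) = 0.37
  not (((A ∧ not B) ∨ (B ∧ (not B ∨ A))) → (not (A → (not B → B)) ∧ A)): Łukasiewicz ¬ gives 1 − 0.37 = 0.63
  Łukasiewicz value = 0.63
Difference: 1 − 0.63 = 0.37

0.37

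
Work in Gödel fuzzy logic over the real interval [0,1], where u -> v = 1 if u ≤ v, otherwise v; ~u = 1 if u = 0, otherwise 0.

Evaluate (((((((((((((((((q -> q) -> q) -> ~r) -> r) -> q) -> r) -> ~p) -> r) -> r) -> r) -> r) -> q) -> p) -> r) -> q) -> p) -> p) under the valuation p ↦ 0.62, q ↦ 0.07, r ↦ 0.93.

0.62

(q -> q): 0.07 ≤ 0.07, so result = 1
((q -> q) -> q): 1 > 0.07, so result = 0.07
~r: Gödel ¬ of 0.93 = 0 (operand ≠ 0)
(((q -> q) -> q) -> ~r): 0.07 > 0, so result = 0
((((q -> q) -> q) -> ~r) -> r): 0 ≤ 0.93, so result = 1
(((((q -> q) -> q) -> ~r) -> r) -> q): 1 > 0.07, so result = 0.07
((((((q -> q) -> q) -> ~r) -> r) -> q) -> r): 0.07 ≤ 0.93, so result = 1
~p: Gödel ¬ of 0.62 = 0 (operand ≠ 0)
(((((((q -> q) -> q) -> ~r) -> r) -> q) -> r) -> ~p): 1 > 0, so result = 0
((((((((q -> q) -> q) -> ~r) -> r) -> q) -> r) -> ~p) -> r): 0 ≤ 0.93, so result = 1
(((((((((q -> q) -> q) -> ~r) -> r) -> q) -> r) -> ~p) -> r) -> r): 1 > 0.93, so result = 0.93
((((((((((q -> q) -> q) -> ~r) -> r) -> q) -> r) -> ~p) -> r) -> r) -> r): 0.93 ≤ 0.93, so result = 1
(((((((((((q -> q) -> q) -> ~r) -> r) -> q) -> r) -> ~p) -> r) -> r) -> r) -> r): 1 > 0.93, so result = 0.93
((((((((((((q -> q) -> q) -> ~r) -> r) -> q) -> r) -> ~p) -> r) -> r) -> r) -> r) -> q): 0.93 > 0.07, so result = 0.07
(((((((((((((q -> q) -> q) -> ~r) -> r) -> q) -> r) -> ~p) -> r) -> r) -> r) -> r) -> q) -> p): 0.07 ≤ 0.62, so result = 1
((((((((((((((q -> q) -> q) -> ~r) -> r) -> q) -> r) -> ~p) -> r) -> r) -> r) -> r) -> q) -> p) -> r): 1 > 0.93, so result = 0.93
(((((((((((((((q -> q) -> q) -> ~r) -> r) -> q) -> r) -> ~p) -> r) -> r) -> r) -> r) -> q) -> p) -> r) -> q): 0.93 > 0.07, so result = 0.07
((((((((((((((((q -> q) -> q) -> ~r) -> r) -> q) -> r) -> ~p) -> r) -> r) -> r) -> r) -> q) -> p) -> r) -> q) -> p): 0.07 ≤ 0.62, so result = 1
(((((((((((((((((q -> q) -> q) -> ~r) -> r) -> q) -> r) -> ~p) -> r) -> r) -> r) -> r) -> q) -> p) -> r) -> q) -> p) -> p): 1 > 0.62, so result = 0.62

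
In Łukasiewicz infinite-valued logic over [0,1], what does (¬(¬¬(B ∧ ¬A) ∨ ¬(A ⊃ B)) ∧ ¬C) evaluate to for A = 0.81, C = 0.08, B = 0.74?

¬A: Łukasiewicz ¬ gives 1 − 0.81 = 0.19
(B ∧ ¬A) = min(0.74, 0.19) = 0.19
¬(B ∧ ¬A): Łukasiewicz ¬ gives 1 − 0.19 = 0.81
¬¬(B ∧ ¬A): Łukasiewicz ¬ gives 1 − 0.81 = 0.19
(A ⊃ B): min(1, 1 − 0.81 + 0.74) = 0.93
¬(A ⊃ B): Łukasiewicz ¬ gives 1 − 0.93 = 0.07
(¬¬(B ∧ ¬A) ∨ ¬(A ⊃ B)) = max(0.19, 0.07) = 0.19
¬(¬¬(B ∧ ¬A) ∨ ¬(A ⊃ B)): Łukasiewicz ¬ gives 1 − 0.19 = 0.81
¬C: Łukasiewicz ¬ gives 1 − 0.08 = 0.92
(¬(¬¬(B ∧ ¬A) ∨ ¬(A ⊃ B)) ∧ ¬C) = min(0.81, 0.92) = 0.81

0.81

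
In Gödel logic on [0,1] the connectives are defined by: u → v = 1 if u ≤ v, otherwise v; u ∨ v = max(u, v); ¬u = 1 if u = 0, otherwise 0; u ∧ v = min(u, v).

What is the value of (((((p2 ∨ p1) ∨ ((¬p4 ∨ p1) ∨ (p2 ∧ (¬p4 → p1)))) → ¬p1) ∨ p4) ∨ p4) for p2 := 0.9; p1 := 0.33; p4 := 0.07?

0.07

(p2 ∨ p1) = max(0.9, 0.33) = 0.9
¬p4: Gödel ¬ of 0.07 = 0 (operand ≠ 0)
(¬p4 ∨ p1) = max(0, 0.33) = 0.33
¬p4: Gödel ¬ of 0.07 = 0 (operand ≠ 0)
(¬p4 → p1): 0 ≤ 0.33, so result = 1
(p2 ∧ (¬p4 → p1)) = min(0.9, 1) = 0.9
((¬p4 ∨ p1) ∨ (p2 ∧ (¬p4 → p1))) = max(0.33, 0.9) = 0.9
((p2 ∨ p1) ∨ ((¬p4 ∨ p1) ∨ (p2 ∧ (¬p4 → p1)))) = max(0.9, 0.9) = 0.9
¬p1: Gödel ¬ of 0.33 = 0 (operand ≠ 0)
(((p2 ∨ p1) ∨ ((¬p4 ∨ p1) ∨ (p2 ∧ (¬p4 → p1)))) → ¬p1): 0.9 > 0, so result = 0
((((p2 ∨ p1) ∨ ((¬p4 ∨ p1) ∨ (p2 ∧ (¬p4 → p1)))) → ¬p1) ∨ p4) = max(0, 0.07) = 0.07
(((((p2 ∨ p1) ∨ ((¬p4 ∨ p1) ∨ (p2 ∧ (¬p4 → p1)))) → ¬p1) ∨ p4) ∨ p4) = max(0.07, 0.07) = 0.07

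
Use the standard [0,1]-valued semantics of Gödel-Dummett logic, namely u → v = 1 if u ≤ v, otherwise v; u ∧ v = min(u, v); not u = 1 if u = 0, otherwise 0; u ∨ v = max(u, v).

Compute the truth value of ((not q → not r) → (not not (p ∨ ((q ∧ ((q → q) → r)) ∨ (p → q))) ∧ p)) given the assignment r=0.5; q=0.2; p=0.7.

not q: Gödel ¬ of 0.2 = 0 (operand ≠ 0)
not r: Gödel ¬ of 0.5 = 0 (operand ≠ 0)
(not q → not r): 0 ≤ 0, so result = 1
(q → q): 0.2 ≤ 0.2, so result = 1
((q → q) → r): 1 > 0.5, so result = 0.5
(q ∧ ((q → q) → r)) = min(0.2, 0.5) = 0.2
(p → q): 0.7 > 0.2, so result = 0.2
((q ∧ ((q → q) → r)) ∨ (p → q)) = max(0.2, 0.2) = 0.2
(p ∨ ((q ∧ ((q → q) → r)) ∨ (p → q))) = max(0.7, 0.2) = 0.7
not (p ∨ ((q ∧ ((q → q) → r)) ∨ (p → q))): Gödel ¬ of 0.7 = 0 (operand ≠ 0)
not not (p ∨ ((q ∧ ((q → q) → r)) ∨ (p → q))): Gödel ¬ of 0 = 1 (operand is 0)
(not not (p ∨ ((q ∧ ((q → q) → r)) ∨ (p → q))) ∧ p) = min(1, 0.7) = 0.7
((not q → not r) → (not not (p ∨ ((q ∧ ((q → q) → r)) ∨ (p → q))) ∧ p)): 1 > 0.7, so result = 0.7

0.70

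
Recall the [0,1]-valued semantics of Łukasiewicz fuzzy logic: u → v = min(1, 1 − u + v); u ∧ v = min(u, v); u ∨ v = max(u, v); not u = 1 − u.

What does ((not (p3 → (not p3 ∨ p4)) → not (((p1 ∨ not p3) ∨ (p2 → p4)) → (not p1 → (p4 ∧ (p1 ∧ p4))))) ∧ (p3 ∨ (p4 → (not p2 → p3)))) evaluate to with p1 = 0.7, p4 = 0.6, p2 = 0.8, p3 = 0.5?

not p3: Łukasiewicz ¬ gives 1 − 0.5 = 0.5
(not p3 ∨ p4) = max(0.5, 0.6) = 0.6
(p3 → (not p3 ∨ p4)): min(1, 1 − 0.5 + 0.6) = 1
not (p3 → (not p3 ∨ p4)): Łukasiewicz ¬ gives 1 − 1 = 0
not p3: Łukasiewicz ¬ gives 1 − 0.5 = 0.5
(p1 ∨ not p3) = max(0.7, 0.5) = 0.7
(p2 → p4): min(1, 1 − 0.8 + 0.6) = 0.8
((p1 ∨ not p3) ∨ (p2 → p4)) = max(0.7, 0.8) = 0.8
not p1: Łukasiewicz ¬ gives 1 − 0.7 = 0.3
(p1 ∧ p4) = min(0.7, 0.6) = 0.6
(p4 ∧ (p1 ∧ p4)) = min(0.6, 0.6) = 0.6
(not p1 → (p4 ∧ (p1 ∧ p4))): min(1, 1 − 0.3 + 0.6) = 1
(((p1 ∨ not p3) ∨ (p2 → p4)) → (not p1 → (p4 ∧ (p1 ∧ p4)))): min(1, 1 − 0.8 + 1) = 1
not (((p1 ∨ not p3) ∨ (p2 → p4)) → (not p1 → (p4 ∧ (p1 ∧ p4)))): Łukasiewicz ¬ gives 1 − 1 = 0
(not (p3 → (not p3 ∨ p4)) → not (((p1 ∨ not p3) ∨ (p2 → p4)) → (not p1 → (p4 ∧ (p1 ∧ p4))))): min(1, 1 − 0 + 0) = 1
not p2: Łukasiewicz ¬ gives 1 − 0.8 = 0.2
(not p2 → p3): min(1, 1 − 0.2 + 0.5) = 1
(p4 → (not p2 → p3)): min(1, 1 − 0.6 + 1) = 1
(p3 ∨ (p4 → (not p2 → p3))) = max(0.5, 1) = 1
((not (p3 → (not p3 ∨ p4)) → not (((p1 ∨ not p3) ∨ (p2 → p4)) → (not p1 → (p4 ∧ (p1 ∧ p4))))) ∧ (p3 ∨ (p4 → (not p2 → p3)))) = min(1, 1) = 1

1.00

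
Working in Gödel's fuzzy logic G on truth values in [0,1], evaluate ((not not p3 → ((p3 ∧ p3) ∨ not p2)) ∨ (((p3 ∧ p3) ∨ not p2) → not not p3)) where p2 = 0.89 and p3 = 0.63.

not p3: Gödel ¬ of 0.63 = 0 (operand ≠ 0)
not not p3: Gödel ¬ of 0 = 1 (operand is 0)
(p3 ∧ p3) = min(0.63, 0.63) = 0.63
not p2: Gödel ¬ of 0.89 = 0 (operand ≠ 0)
((p3 ∧ p3) ∨ not p2) = max(0.63, 0) = 0.63
(not not p3 → ((p3 ∧ p3) ∨ not p2)): 1 > 0.63, so result = 0.63
(p3 ∧ p3) = min(0.63, 0.63) = 0.63
not p2: Gödel ¬ of 0.89 = 0 (operand ≠ 0)
((p3 ∧ p3) ∨ not p2) = max(0.63, 0) = 0.63
not p3: Gödel ¬ of 0.63 = 0 (operand ≠ 0)
not not p3: Gödel ¬ of 0 = 1 (operand is 0)
(((p3 ∧ p3) ∨ not p2) → not not p3): 0.63 ≤ 1, so result = 1
((not not p3 → ((p3 ∧ p3) ∨ not p2)) ∨ (((p3 ∧ p3) ∨ not p2) → not not p3)) = max(0.63, 1) = 1

1.00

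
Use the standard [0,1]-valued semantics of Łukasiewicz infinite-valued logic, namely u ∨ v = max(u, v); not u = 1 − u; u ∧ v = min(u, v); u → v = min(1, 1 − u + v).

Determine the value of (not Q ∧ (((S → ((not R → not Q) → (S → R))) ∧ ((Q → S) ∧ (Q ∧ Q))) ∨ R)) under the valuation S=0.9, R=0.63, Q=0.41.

not Q: Łukasiewicz ¬ gives 1 − 0.41 = 0.59
not R: Łukasiewicz ¬ gives 1 − 0.63 = 0.37
not Q: Łukasiewicz ¬ gives 1 − 0.41 = 0.59
(not R → not Q): min(1, 1 − 0.37 + 0.59) = 1
(S → R): min(1, 1 − 0.9 + 0.63) = 0.73
((not R → not Q) → (S → R)): min(1, 1 − 1 + 0.73) = 0.73
(S → ((not R → not Q) → (S → R))): min(1, 1 − 0.9 + 0.73) = 0.83
(Q → S): min(1, 1 − 0.41 + 0.9) = 1
(Q ∧ Q) = min(0.41, 0.41) = 0.41
((Q → S) ∧ (Q ∧ Q)) = min(1, 0.41) = 0.41
((S → ((not R → not Q) → (S → R))) ∧ ((Q → S) ∧ (Q ∧ Q))) = min(0.83, 0.41) = 0.41
(((S → ((not R → not Q) → (S → R))) ∧ ((Q → S) ∧ (Q ∧ Q))) ∨ R) = max(0.41, 0.63) = 0.63
(not Q ∧ (((S → ((not R → not Q) → (S → R))) ∧ ((Q → S) ∧ (Q ∧ Q))) ∨ R)) = min(0.59, 0.63) = 0.59

0.59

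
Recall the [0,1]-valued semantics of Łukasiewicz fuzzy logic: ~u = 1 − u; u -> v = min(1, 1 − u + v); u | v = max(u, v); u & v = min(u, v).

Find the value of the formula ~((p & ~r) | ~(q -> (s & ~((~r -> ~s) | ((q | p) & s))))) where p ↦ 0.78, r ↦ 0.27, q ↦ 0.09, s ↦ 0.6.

~r: Łukasiewicz ¬ gives 1 − 0.27 = 0.73
(p & ~r) = min(0.78, 0.73) = 0.73
~r: Łukasiewicz ¬ gives 1 − 0.27 = 0.73
~s: Łukasiewicz ¬ gives 1 − 0.6 = 0.4
(~r -> ~s): min(1, 1 − 0.73 + 0.4) = 0.67
(q | p) = max(0.09, 0.78) = 0.78
((q | p) & s) = min(0.78, 0.6) = 0.6
((~r -> ~s) | ((q | p) & s)) = max(0.67, 0.6) = 0.67
~((~r -> ~s) | ((q | p) & s)): Łukasiewicz ¬ gives 1 − 0.67 = 0.33
(s & ~((~r -> ~s) | ((q | p) & s))) = min(0.6, 0.33) = 0.33
(q -> (s & ~((~r -> ~s) | ((q | p) & s)))): min(1, 1 − 0.09 + 0.33) = 1
~(q -> (s & ~((~r -> ~s) | ((q | p) & s)))): Łukasiewicz ¬ gives 1 − 1 = 0
((p & ~r) | ~(q -> (s & ~((~r -> ~s) | ((q | p) & s))))) = max(0.73, 0) = 0.73
~((p & ~r) | ~(q -> (s & ~((~r -> ~s) | ((q | p) & s))))): Łukasiewicz ¬ gives 1 − 0.73 = 0.27

0.27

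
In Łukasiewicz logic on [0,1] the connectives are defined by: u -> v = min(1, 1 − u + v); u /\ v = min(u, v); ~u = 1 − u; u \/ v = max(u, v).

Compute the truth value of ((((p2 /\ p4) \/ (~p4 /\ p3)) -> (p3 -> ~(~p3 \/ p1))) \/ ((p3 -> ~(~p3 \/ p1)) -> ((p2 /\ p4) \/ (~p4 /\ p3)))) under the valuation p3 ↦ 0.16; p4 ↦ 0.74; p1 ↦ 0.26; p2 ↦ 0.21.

1.00

(p2 /\ p4) = min(0.21, 0.74) = 0.21
~p4: Łukasiewicz ¬ gives 1 − 0.74 = 0.26
(~p4 /\ p3) = min(0.26, 0.16) = 0.16
((p2 /\ p4) \/ (~p4 /\ p3)) = max(0.21, 0.16) = 0.21
~p3: Łukasiewicz ¬ gives 1 − 0.16 = 0.84
(~p3 \/ p1) = max(0.84, 0.26) = 0.84
~(~p3 \/ p1): Łukasiewicz ¬ gives 1 − 0.84 = 0.16
(p3 -> ~(~p3 \/ p1)): min(1, 1 − 0.16 + 0.16) = 1
(((p2 /\ p4) \/ (~p4 /\ p3)) -> (p3 -> ~(~p3 \/ p1))): min(1, 1 − 0.21 + 1) = 1
~p3: Łukasiewicz ¬ gives 1 − 0.16 = 0.84
(~p3 \/ p1) = max(0.84, 0.26) = 0.84
~(~p3 \/ p1): Łukasiewicz ¬ gives 1 − 0.84 = 0.16
(p3 -> ~(~p3 \/ p1)): min(1, 1 − 0.16 + 0.16) = 1
(p2 /\ p4) = min(0.21, 0.74) = 0.21
~p4: Łukasiewicz ¬ gives 1 − 0.74 = 0.26
(~p4 /\ p3) = min(0.26, 0.16) = 0.16
((p2 /\ p4) \/ (~p4 /\ p3)) = max(0.21, 0.16) = 0.21
((p3 -> ~(~p3 \/ p1)) -> ((p2 /\ p4) \/ (~p4 /\ p3))): min(1, 1 − 1 + 0.21) = 0.21
((((p2 /\ p4) \/ (~p4 /\ p3)) -> (p3 -> ~(~p3 \/ p1))) \/ ((p3 -> ~(~p3 \/ p1)) -> ((p2 /\ p4) \/ (~p4 /\ p3)))) = max(1, 0.21) = 1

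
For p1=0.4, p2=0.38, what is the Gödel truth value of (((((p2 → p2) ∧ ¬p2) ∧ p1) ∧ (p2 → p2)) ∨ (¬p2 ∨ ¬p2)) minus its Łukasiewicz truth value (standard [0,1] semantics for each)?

Gödel evaluation:
  (p2 → p2): 0.38 ≤ 0.38, so result = 1
  ¬p2: Gödel ¬ of 0.38 = 0 (operand ≠ 0)
  ((p2 → p2) ∧ ¬p2) = min(1, 0) = 0
  (((p2 → p2) ∧ ¬p2) ∧ p1) = min(0, 0.4) = 0
  (p2 → p2): 0.38 ≤ 0.38, so result = 1
  ((((p2 → p2) ∧ ¬p2) ∧ p1) ∧ (p2 → p2)) = min(0, 1) = 0
  ¬p2: Gödel ¬ of 0.38 = 0 (operand ≠ 0)
  ¬p2: Gödel ¬ of 0.38 = 0 (operand ≠ 0)
  (¬p2 ∨ ¬p2) = max(0, 0) = 0
  (((((p2 → p2) ∧ ¬p2) ∧ p1) ∧ (p2 → p2)) ∨ (¬p2 ∨ ¬p2)) = max(0, 0) = 0
  Gödel value = 0
Łukasiewicz evaluation:
  (p2 → p2): min(1, 1 − 0.38 + 0.38) = 1
  ¬p2: Łukasiewicz ¬ gives 1 − 0.38 = 0.62
  ((p2 → p2) ∧ ¬p2) = min(1, 0.62) = 0.62
  (((p2 → p2) ∧ ¬p2) ∧ p1) = min(0.62, 0.4) = 0.4
  (p2 → p2): min(1, 1 − 0.38 + 0.38) = 1
  ((((p2 → p2) ∧ ¬p2) ∧ p1) ∧ (p2 → p2)) = min(0.4, 1) = 0.4
  ¬p2: Łukasiewicz ¬ gives 1 − 0.38 = 0.62
  ¬p2: Łukasiewicz ¬ gives 1 − 0.38 = 0.62
  (¬p2 ∨ ¬p2) = max(0.62, 0.62) = 0.62
  (((((p2 → p2) ∧ ¬p2) ∧ p1) ∧ (p2 → p2)) ∨ (¬p2 ∨ ¬p2)) = max(0.4, 0.62) = 0.62
  Łukasiewicz value = 0.62
Difference: 0 − 0.62 = -0.62

-0.62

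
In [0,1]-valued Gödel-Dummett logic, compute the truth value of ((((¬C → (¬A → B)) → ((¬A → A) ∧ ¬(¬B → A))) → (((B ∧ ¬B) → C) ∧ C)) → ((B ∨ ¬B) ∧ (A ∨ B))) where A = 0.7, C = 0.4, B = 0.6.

0.60

¬C: Gödel ¬ of 0.4 = 0 (operand ≠ 0)
¬A: Gödel ¬ of 0.7 = 0 (operand ≠ 0)
(¬A → B): 0 ≤ 0.6, so result = 1
(¬C → (¬A → B)): 0 ≤ 1, so result = 1
¬A: Gödel ¬ of 0.7 = 0 (operand ≠ 0)
(¬A → A): 0 ≤ 0.7, so result = 1
¬B: Gödel ¬ of 0.6 = 0 (operand ≠ 0)
(¬B → A): 0 ≤ 0.7, so result = 1
¬(¬B → A): Gödel ¬ of 1 = 0 (operand ≠ 0)
((¬A → A) ∧ ¬(¬B → A)) = min(1, 0) = 0
((¬C → (¬A → B)) → ((¬A → A) ∧ ¬(¬B → A))): 1 > 0, so result = 0
¬B: Gödel ¬ of 0.6 = 0 (operand ≠ 0)
(B ∧ ¬B) = min(0.6, 0) = 0
((B ∧ ¬B) → C): 0 ≤ 0.4, so result = 1
(((B ∧ ¬B) → C) ∧ C) = min(1, 0.4) = 0.4
(((¬C → (¬A → B)) → ((¬A → A) ∧ ¬(¬B → A))) → (((B ∧ ¬B) → C) ∧ C)): 0 ≤ 0.4, so result = 1
¬B: Gödel ¬ of 0.6 = 0 (operand ≠ 0)
(B ∨ ¬B) = max(0.6, 0) = 0.6
(A ∨ B) = max(0.7, 0.6) = 0.7
((B ∨ ¬B) ∧ (A ∨ B)) = min(0.6, 0.7) = 0.6
((((¬C → (¬A → B)) → ((¬A → A) ∧ ¬(¬B → A))) → (((B ∧ ¬B) → C) ∧ C)) → ((B ∨ ¬B) ∧ (A ∨ B))): 1 > 0.6, so result = 0.6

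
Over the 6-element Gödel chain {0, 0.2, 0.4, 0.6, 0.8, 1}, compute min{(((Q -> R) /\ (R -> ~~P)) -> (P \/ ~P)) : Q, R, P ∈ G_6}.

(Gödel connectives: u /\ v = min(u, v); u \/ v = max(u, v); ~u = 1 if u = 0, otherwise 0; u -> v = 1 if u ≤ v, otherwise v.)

The minimum is attained at Q = 0, R = 0, P = 0.2:
  (Q -> R): 0 ≤ 0, so result = 1
  ~P: Gödel ¬ of 0.2 = 0 (operand ≠ 0)
  ~~P: Gödel ¬ of 0 = 1 (operand is 0)
  (R -> ~~P): 0 ≤ 1, so result = 1
  ((Q -> R) /\ (R -> ~~P)) = min(1, 1) = 1
  ~P: Gödel ¬ of 0.2 = 0 (operand ≠ 0)
  (P \/ ~P) = max(0.2, 0) = 0.2
  (((Q -> R) /\ (R -> ~~P)) -> (P \/ ~P)): 1 > 0.2, so result = 0.2
Checking all 216 assignments confirms none give a value below 0.20.

0.20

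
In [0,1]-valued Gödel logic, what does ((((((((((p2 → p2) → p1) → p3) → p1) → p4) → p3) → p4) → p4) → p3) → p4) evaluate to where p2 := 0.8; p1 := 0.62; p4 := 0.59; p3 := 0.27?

(p2 → p2): 0.8 ≤ 0.8, so result = 1
((p2 → p2) → p1): 1 > 0.62, so result = 0.62
(((p2 → p2) → p1) → p3): 0.62 > 0.27, so result = 0.27
((((p2 → p2) → p1) → p3) → p1): 0.27 ≤ 0.62, so result = 1
(((((p2 → p2) → p1) → p3) → p1) → p4): 1 > 0.59, so result = 0.59
((((((p2 → p2) → p1) → p3) → p1) → p4) → p3): 0.59 > 0.27, so result = 0.27
(((((((p2 → p2) → p1) → p3) → p1) → p4) → p3) → p4): 0.27 ≤ 0.59, so result = 1
((((((((p2 → p2) → p1) → p3) → p1) → p4) → p3) → p4) → p4): 1 > 0.59, so result = 0.59
(((((((((p2 → p2) → p1) → p3) → p1) → p4) → p3) → p4) → p4) → p3): 0.59 > 0.27, so result = 0.27
((((((((((p2 → p2) → p1) → p3) → p1) → p4) → p3) → p4) → p4) → p3) → p4): 0.27 ≤ 0.59, so result = 1

1.00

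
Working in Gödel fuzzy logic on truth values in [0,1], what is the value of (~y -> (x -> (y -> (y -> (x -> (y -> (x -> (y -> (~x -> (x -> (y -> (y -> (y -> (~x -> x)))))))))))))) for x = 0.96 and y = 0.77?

~y: Gödel ¬ of 0.77 = 0 (operand ≠ 0)
~x: Gödel ¬ of 0.96 = 0 (operand ≠ 0)
~x: Gödel ¬ of 0.96 = 0 (operand ≠ 0)
(~x -> x): 0 ≤ 0.96, so result = 1
(y -> (~x -> x)): 0.77 ≤ 1, so result = 1
(y -> (y -> (~x -> x))): 0.77 ≤ 1, so result = 1
(y -> (y -> (y -> (~x -> x)))): 0.77 ≤ 1, so result = 1
(x -> (y -> (y -> (y -> (~x -> x))))): 0.96 ≤ 1, so result = 1
(~x -> (x -> (y -> (y -> (y -> (~x -> x)))))): 0 ≤ 1, so result = 1
(y -> (~x -> (x -> (y -> (y -> (y -> (~x -> x))))))): 0.77 ≤ 1, so result = 1
(x -> (y -> (~x -> (x -> (y -> (y -> (y -> (~x -> x)))))))): 0.96 ≤ 1, so result = 1
(y -> (x -> (y -> (~x -> (x -> (y -> (y -> (y -> (~x -> x))))))))): 0.77 ≤ 1, so result = 1
(x -> (y -> (x -> (y -> (~x -> (x -> (y -> (y -> (y -> (~x -> x)))))))))): 0.96 ≤ 1, so result = 1
(y -> (x -> (y -> (x -> (y -> (~x -> (x -> (y -> (y -> (y -> (~x -> x))))))))))): 0.77 ≤ 1, so result = 1
(y -> (y -> (x -> (y -> (x -> (y -> (~x -> (x -> (y -> (y -> (y -> (~x -> x)))))))))))): 0.77 ≤ 1, so result = 1
(x -> (y -> (y -> (x -> (y -> (x -> (y -> (~x -> (x -> (y -> (y -> (y -> (~x -> x))))))))))))): 0.96 ≤ 1, so result = 1
(~y -> (x -> (y -> (y -> (x -> (y -> (x -> (y -> (~x -> (x -> (y -> (y -> (y -> (~x -> x)))))))))))))): 0 ≤ 1, so result = 1

1.00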